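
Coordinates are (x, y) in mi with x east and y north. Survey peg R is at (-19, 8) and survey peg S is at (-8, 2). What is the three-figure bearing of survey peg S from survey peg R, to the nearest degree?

119°

Δeast = -8 − -19 = 11.00; Δnorth = 2 − 8 = -6.00.
Bearing = atan2(Δeast, Δnorth) mod 360° = 118.61° ≈ 119°.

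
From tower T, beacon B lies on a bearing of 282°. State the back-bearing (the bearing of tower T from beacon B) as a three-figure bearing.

102°

Back-bearing = 282° − 180° = 102°.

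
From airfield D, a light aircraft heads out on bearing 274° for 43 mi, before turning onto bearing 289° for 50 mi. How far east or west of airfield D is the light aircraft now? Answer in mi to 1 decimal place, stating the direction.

90.2 mi west

Leg 1 (274°, 43 mi): east 43 sin 274° = -42.90, north 43 cos 274° = 3.00
Leg 2 (289°, 50 mi): east 50 sin 289° = -47.28, north 50 cos 289° = 16.28
Net east component: -90.17 mi.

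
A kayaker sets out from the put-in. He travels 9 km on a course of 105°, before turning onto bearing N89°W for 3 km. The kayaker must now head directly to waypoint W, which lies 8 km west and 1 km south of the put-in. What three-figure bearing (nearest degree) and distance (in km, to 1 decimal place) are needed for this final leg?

275°, 13.8 km

Leg 1 (105°, 9 km): east 9 sin 105° = 8.69, north 9 cos 105° = -2.33
Leg 2 (N89°W, 3 km): east 3 sin 271° = -3.00, north 3 cos 271° = 0.05
Current position: (5.69, -2.28). Target: (-8, -1). Remaining: Δeast = -13.69, Δnorth = 1.28.
Bearing = atan2(-13.69, 1.28) mod 360° = 275.33°; distance = √((-13.69)² + (1.28)²) = 13.753 km.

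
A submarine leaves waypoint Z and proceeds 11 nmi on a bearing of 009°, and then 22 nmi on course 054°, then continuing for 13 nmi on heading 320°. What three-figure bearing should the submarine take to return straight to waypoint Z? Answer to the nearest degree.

Leg 1 (009°, 11 nmi): east 11 sin 9° = 1.72, north 11 cos 9° = 10.86
Leg 2 (054°, 22 nmi): east 22 sin 54° = 17.80, north 22 cos 54° = 12.93
Leg 3 (320°, 13 nmi): east 13 sin 320° = -8.36, north 13 cos 320° = 9.96
Net displacement: 11.16 east, 33.75 north. Direction back to start is (-11.16, -33.75): bearing = atan2(-11.16, -33.75) mod 360° = 198.30° ≈ 198°.

198°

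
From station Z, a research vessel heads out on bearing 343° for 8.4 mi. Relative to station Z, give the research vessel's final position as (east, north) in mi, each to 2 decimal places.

(-2.46, 8.03)

Leg 1 (343°, 8.4 mi): east 8.4 sin 343° = -2.46, north 8.4 cos 343° = 8.03
Summing: -2.46 mi east, 8.03 mi north → (-2.46, 8.03).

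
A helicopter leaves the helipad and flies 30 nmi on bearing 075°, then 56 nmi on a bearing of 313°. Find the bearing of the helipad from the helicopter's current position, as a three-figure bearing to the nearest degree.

Leg 1 (075°, 30 nmi): east 30 sin 75° = 28.98, north 30 cos 75° = 7.76
Leg 2 (313°, 56 nmi): east 56 sin 313° = -40.96, north 56 cos 313° = 38.19
Net displacement: -11.98 east, 45.96 north. Direction back to start is (11.98, -45.96): bearing = atan2(11.98, -45.96) mod 360° = 165.39° ≈ 165°.

165°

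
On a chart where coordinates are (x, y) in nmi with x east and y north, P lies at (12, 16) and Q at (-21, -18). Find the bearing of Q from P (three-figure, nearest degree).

224°

Δeast = -21 − 12 = -33.00; Δnorth = -18 − 16 = -34.00.
Bearing = atan2(Δeast, Δnorth) mod 360° = 224.14° ≈ 224°.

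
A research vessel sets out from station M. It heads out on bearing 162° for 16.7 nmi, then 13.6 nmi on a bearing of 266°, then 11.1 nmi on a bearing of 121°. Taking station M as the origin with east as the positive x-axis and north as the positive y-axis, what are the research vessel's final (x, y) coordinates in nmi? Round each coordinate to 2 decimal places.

Leg 1 (162°, 16.7 nmi): east 16.7 sin 162° = 5.16, north 16.7 cos 162° = -15.88
Leg 2 (266°, 13.6 nmi): east 13.6 sin 266° = -13.57, north 13.6 cos 266° = -0.95
Leg 3 (121°, 11.1 nmi): east 11.1 sin 121° = 9.51, north 11.1 cos 121° = -5.72
Summing: 1.11 nmi east, -22.55 nmi north → (1.11, -22.55).

(1.11, -22.55)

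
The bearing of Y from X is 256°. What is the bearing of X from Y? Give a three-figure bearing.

076°

Back-bearing = 256° − 180° = 076°.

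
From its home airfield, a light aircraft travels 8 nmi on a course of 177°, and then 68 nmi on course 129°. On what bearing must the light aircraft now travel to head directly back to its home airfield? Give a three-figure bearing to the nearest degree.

Leg 1 (177°, 8 nmi): east 8 sin 177° = 0.42, north 8 cos 177° = -7.99
Leg 2 (129°, 68 nmi): east 68 sin 129° = 52.85, north 68 cos 129° = -42.79
Net displacement: 53.26 east, -50.78 north. Direction back to start is (-53.26, 50.78): bearing = atan2(-53.26, 50.78) mod 360° = 313.63° ≈ 314°.

314°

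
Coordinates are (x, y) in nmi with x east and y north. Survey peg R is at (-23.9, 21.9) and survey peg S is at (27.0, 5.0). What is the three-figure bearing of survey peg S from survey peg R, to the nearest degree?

108°

Δeast = 27.0 − -23.9 = 50.90; Δnorth = 5.0 − 21.9 = -16.90.
Bearing = atan2(Δeast, Δnorth) mod 360° = 108.37° ≈ 108°.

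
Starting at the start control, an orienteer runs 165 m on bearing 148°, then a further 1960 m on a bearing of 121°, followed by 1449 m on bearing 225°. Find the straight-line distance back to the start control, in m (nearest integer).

2297 m

Leg 1 (148°, 165 m): east 165 sin 148° = 87.44, north 165 cos 148° = -139.93
Leg 2 (121°, 1960 m): east 1960 sin 121° = 1680.05, north 1960 cos 121° = -1009.47
Leg 3 (225°, 1449 m): east 1449 sin 225° = -1024.60, north 1449 cos 225° = -1024.60
Net: 742.89 east, -2174.00 north. Distance = √((742.89)² + (-2174.00)²) = 2297.424 m.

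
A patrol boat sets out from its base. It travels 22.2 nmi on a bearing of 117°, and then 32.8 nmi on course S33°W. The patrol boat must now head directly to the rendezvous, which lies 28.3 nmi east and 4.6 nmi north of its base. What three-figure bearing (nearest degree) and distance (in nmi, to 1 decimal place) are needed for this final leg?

032°, 49.8 nmi

Leg 1 (117°, 22.2 nmi): east 22.2 sin 117° = 19.78, north 22.2 cos 117° = -10.08
Leg 2 (S33°W, 32.8 nmi): east 32.8 sin 213° = -17.86, north 32.8 cos 213° = -27.51
Current position: (1.92, -37.59). Target: (28.3, 4.6). Remaining: Δeast = 26.38, Δnorth = 42.19.
Bearing = atan2(26.38, 42.19) mod 360° = 32.02°; distance = √((26.38)² + (42.19)²) = 49.758 nmi.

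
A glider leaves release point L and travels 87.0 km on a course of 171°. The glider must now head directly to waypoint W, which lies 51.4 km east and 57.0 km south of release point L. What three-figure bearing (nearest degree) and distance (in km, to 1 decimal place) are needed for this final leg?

053°, 47.6 km

Leg 1 (171°, 87.0 km): east 87.0 sin 171° = 13.61, north 87.0 cos 171° = -85.93
Current position: (13.61, -85.93). Target: (51.4, -57.0). Remaining: Δeast = 37.79, Δnorth = 28.93.
Bearing = atan2(37.79, 28.93) mod 360° = 52.57°; distance = √((37.79)² + (28.93)²) = 47.592 km.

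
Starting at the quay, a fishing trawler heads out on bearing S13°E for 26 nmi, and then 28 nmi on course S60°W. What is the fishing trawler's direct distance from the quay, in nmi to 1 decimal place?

43.4 nmi

Leg 1 (S13°E, 26 nmi): east 26 sin 167° = 5.85, north 26 cos 167° = -25.33
Leg 2 (S60°W, 28 nmi): east 28 sin 240° = -24.25, north 28 cos 240° = -14.00
Net: -18.40 east, -39.33 north. Distance = √((-18.40)² + (-39.33)²) = 43.425 nmi.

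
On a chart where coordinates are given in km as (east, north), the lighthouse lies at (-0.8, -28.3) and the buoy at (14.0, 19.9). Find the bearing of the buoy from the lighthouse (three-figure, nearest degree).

Δeast = 14.0 − -0.8 = 14.80; Δnorth = 19.9 − -28.3 = 48.20.
Bearing = atan2(Δeast, Δnorth) mod 360° = 17.07° ≈ 017°.

017°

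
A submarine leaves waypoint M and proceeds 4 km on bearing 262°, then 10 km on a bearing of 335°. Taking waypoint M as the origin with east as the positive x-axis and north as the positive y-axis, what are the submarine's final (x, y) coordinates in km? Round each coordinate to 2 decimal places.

Leg 1 (262°, 4 km): east 4 sin 262° = -3.96, north 4 cos 262° = -0.56
Leg 2 (335°, 10 km): east 10 sin 335° = -4.23, north 10 cos 335° = 9.06
Summing: -8.19 km east, 8.51 km north → (-8.19, 8.51).

(-8.19, 8.51)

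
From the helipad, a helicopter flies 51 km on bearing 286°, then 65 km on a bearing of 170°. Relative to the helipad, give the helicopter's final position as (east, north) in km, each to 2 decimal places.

(-37.74, -49.95)

Leg 1 (286°, 51 km): east 51 sin 286° = -49.02, north 51 cos 286° = 14.06
Leg 2 (170°, 65 km): east 65 sin 170° = 11.29, north 65 cos 170° = -64.01
Summing: -37.74 km east, -49.95 km north → (-37.74, -49.95).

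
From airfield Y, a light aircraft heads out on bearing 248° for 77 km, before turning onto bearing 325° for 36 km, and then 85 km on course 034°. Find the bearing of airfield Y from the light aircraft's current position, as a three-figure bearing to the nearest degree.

148°

Leg 1 (248°, 77 km): east 77 sin 248° = -71.39, north 77 cos 248° = -28.84
Leg 2 (325°, 36 km): east 36 sin 325° = -20.65, north 36 cos 325° = 29.49
Leg 3 (034°, 85 km): east 85 sin 34° = 47.53, north 85 cos 34° = 70.47
Net displacement: -44.51 east, 71.11 north. Direction back to start is (44.51, -71.11): bearing = atan2(44.51, -71.11) mod 360° = 147.96° ≈ 148°.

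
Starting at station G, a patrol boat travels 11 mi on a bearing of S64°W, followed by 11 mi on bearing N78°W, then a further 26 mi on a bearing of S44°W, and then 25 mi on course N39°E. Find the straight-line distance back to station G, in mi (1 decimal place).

Leg 1 (S64°W, 11 mi): east 11 sin 244° = -9.89, north 11 cos 244° = -4.82
Leg 2 (N78°W, 11 mi): east 11 sin 282° = -10.76, north 11 cos 282° = 2.29
Leg 3 (S44°W, 26 mi): east 26 sin 224° = -18.06, north 26 cos 224° = -18.70
Leg 4 (N39°E, 25 mi): east 25 sin 39° = 15.73, north 25 cos 39° = 19.43
Net: -22.97 east, -1.81 north. Distance = √((-22.97)² + (-1.81)²) = 23.046 mi.

23.0 mi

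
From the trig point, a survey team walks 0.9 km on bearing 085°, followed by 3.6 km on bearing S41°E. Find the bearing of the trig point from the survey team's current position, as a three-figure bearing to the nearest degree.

Leg 1 (085°, 0.9 km): east 0.9 sin 85° = 0.90, north 0.9 cos 85° = 0.08
Leg 2 (S41°E, 3.6 km): east 3.6 sin 139° = 2.36, north 3.6 cos 139° = -2.72
Net displacement: 3.26 east, -2.64 north. Direction back to start is (-3.26, 2.64): bearing = atan2(-3.26, 2.64) mod 360° = 309.00° ≈ 309°.

309°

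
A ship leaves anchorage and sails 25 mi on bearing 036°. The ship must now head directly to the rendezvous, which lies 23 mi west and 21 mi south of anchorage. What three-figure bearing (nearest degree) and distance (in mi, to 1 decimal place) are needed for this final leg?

Leg 1 (036°, 25 mi): east 25 sin 36° = 14.69, north 25 cos 36° = 20.23
Current position: (14.69, 20.23). Target: (-23, -21). Remaining: Δeast = -37.69, Δnorth = -41.23.
Bearing = atan2(-37.69, -41.23) mod 360° = 222.44°; distance = √((-37.69)² + (-41.23)²) = 55.861 mi.

222°, 55.9 mi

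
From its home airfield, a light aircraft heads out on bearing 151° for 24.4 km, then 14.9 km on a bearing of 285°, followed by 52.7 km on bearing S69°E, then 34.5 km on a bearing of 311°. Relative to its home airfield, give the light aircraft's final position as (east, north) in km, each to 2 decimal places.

Leg 1 (151°, 24.4 km): east 24.4 sin 151° = 11.83, north 24.4 cos 151° = -21.34
Leg 2 (285°, 14.9 km): east 14.9 sin 285° = -14.39, north 14.9 cos 285° = 3.86
Leg 3 (S69°E, 52.7 km): east 52.7 sin 111° = 49.20, north 52.7 cos 111° = -18.89
Leg 4 (311°, 34.5 km): east 34.5 sin 311° = -26.04, north 34.5 cos 311° = 22.63
Summing: 20.60 km east, -13.74 km north → (20.60, -13.74).

(20.60, -13.74)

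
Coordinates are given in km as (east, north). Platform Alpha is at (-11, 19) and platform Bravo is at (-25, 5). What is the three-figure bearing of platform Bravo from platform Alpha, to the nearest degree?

Δeast = -25 − -11 = -14.00; Δnorth = 5 − 19 = -14.00.
Bearing = atan2(Δeast, Δnorth) mod 360° = 225.00° ≈ 225°.

225°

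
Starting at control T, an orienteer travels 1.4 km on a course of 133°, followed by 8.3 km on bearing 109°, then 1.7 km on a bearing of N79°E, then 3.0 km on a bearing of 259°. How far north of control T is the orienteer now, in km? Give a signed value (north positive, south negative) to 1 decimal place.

Leg 1 (133°, 1.4 km): east 1.4 sin 133° = 1.02, north 1.4 cos 133° = -0.95
Leg 2 (109°, 8.3 km): east 8.3 sin 109° = 7.85, north 8.3 cos 109° = -2.70
Leg 3 (N79°E, 1.7 km): east 1.7 sin 79° = 1.67, north 1.7 cos 79° = 0.32
Leg 4 (259°, 3.0 km): east 3.0 sin 259° = -2.94, north 3.0 cos 259° = -0.57
Net north component: -3.91 km.

-3.9 km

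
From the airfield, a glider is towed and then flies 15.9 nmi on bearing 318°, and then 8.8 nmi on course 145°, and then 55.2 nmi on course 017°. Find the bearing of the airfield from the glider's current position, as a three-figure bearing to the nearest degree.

190°

Leg 1 (318°, 15.9 nmi): east 15.9 sin 318° = -10.64, north 15.9 cos 318° = 11.82
Leg 2 (145°, 8.8 nmi): east 8.8 sin 145° = 5.05, north 8.8 cos 145° = -7.21
Leg 3 (017°, 55.2 nmi): east 55.2 sin 17° = 16.14, north 55.2 cos 17° = 52.79
Net displacement: 10.55 east, 57.40 north. Direction back to start is (-10.55, -57.40): bearing = atan2(-10.55, -57.40) mod 360° = 190.41° ≈ 190°.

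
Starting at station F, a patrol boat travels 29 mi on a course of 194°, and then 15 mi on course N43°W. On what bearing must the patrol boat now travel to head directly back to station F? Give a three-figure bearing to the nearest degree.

Leg 1 (194°, 29 mi): east 29 sin 194° = -7.02, north 29 cos 194° = -28.14
Leg 2 (N43°W, 15 mi): east 15 sin 317° = -10.23, north 15 cos 317° = 10.97
Net displacement: -17.25 east, -17.17 north. Direction back to start is (17.25, 17.17): bearing = atan2(17.25, 17.17) mod 360° = 45.13° ≈ 045°.

045°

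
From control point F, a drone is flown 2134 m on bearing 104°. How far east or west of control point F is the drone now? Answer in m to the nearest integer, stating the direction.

Leg 1 (104°, 2134 m): east 2134 sin 104° = 2070.61, north 2134 cos 104° = -516.26
Net east component: 2070.61 m.

2071 m east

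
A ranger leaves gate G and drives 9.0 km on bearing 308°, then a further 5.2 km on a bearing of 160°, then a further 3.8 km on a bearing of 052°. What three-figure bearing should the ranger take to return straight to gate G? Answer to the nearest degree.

Leg 1 (308°, 9.0 km): east 9.0 sin 308° = -7.09, north 9.0 cos 308° = 5.54
Leg 2 (160°, 5.2 km): east 5.2 sin 160° = 1.78, north 5.2 cos 160° = -4.89
Leg 3 (052°, 3.8 km): east 3.8 sin 52° = 2.99, north 3.8 cos 52° = 2.34
Net displacement: -2.32 east, 2.99 north. Direction back to start is (2.32, -2.99): bearing = atan2(2.32, -2.99) mod 360° = 142.24° ≈ 142°.

142°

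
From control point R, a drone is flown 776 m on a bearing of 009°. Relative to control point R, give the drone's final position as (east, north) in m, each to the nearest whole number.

Leg 1 (009°, 776 m): east 776 sin 9° = 121.39, north 776 cos 9° = 766.45
Summing: 121.39 m east, 766.45 m north → (121, 766).

(121, 766)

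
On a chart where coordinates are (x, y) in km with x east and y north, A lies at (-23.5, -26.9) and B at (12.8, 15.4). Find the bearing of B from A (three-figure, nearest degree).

041°

Δeast = 12.8 − -23.5 = 36.30; Δnorth = 15.4 − -26.9 = 42.30.
Bearing = atan2(Δeast, Δnorth) mod 360° = 40.63° ≈ 041°.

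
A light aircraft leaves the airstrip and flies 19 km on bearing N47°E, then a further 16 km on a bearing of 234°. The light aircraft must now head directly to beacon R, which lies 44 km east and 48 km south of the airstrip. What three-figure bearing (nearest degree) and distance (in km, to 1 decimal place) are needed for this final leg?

Leg 1 (N47°E, 19 km): east 19 sin 47° = 13.90, north 19 cos 47° = 12.96
Leg 2 (234°, 16 km): east 16 sin 234° = -12.94, north 16 cos 234° = -9.40
Current position: (0.95, 3.55). Target: (44, -48). Remaining: Δeast = 43.05, Δnorth = -51.55.
Bearing = atan2(43.05, -51.55) mod 360° = 140.14°; distance = √((43.05)² + (-51.55)²) = 67.163 km.

140°, 67.2 km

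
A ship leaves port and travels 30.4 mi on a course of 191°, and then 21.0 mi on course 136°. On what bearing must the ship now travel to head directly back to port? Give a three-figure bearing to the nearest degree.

Leg 1 (191°, 30.4 mi): east 30.4 sin 191° = -5.80, north 30.4 cos 191° = -29.84
Leg 2 (136°, 21.0 mi): east 21.0 sin 136° = 14.59, north 21.0 cos 136° = -15.11
Net displacement: 8.79 east, -44.95 north. Direction back to start is (-8.79, 44.95): bearing = atan2(-8.79, 44.95) mod 360° = 348.94° ≈ 349°.

349°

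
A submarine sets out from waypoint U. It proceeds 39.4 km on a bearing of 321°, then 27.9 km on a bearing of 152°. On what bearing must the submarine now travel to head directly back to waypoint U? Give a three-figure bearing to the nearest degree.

Leg 1 (321°, 39.4 km): east 39.4 sin 321° = -24.80, north 39.4 cos 321° = 30.62
Leg 2 (152°, 27.9 km): east 27.9 sin 152° = 13.10, north 27.9 cos 152° = -24.63
Net displacement: -11.70 east, 5.99 north. Direction back to start is (11.70, -5.99): bearing = atan2(11.70, -5.99) mod 360° = 117.10° ≈ 117°.

117°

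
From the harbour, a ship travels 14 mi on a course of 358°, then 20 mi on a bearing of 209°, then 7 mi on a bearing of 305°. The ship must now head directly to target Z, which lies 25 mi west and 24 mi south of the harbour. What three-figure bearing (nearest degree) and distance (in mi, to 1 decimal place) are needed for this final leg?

200°, 26.1 mi

Leg 1 (358°, 14 mi): east 14 sin 358° = -0.49, north 14 cos 358° = 13.99
Leg 2 (209°, 20 mi): east 20 sin 209° = -9.70, north 20 cos 209° = -17.49
Leg 3 (305°, 7 mi): east 7 sin 305° = -5.73, north 7 cos 305° = 4.02
Current position: (-15.92, 0.51). Target: (-25, -24). Remaining: Δeast = -9.08, Δnorth = -24.51.
Bearing = atan2(-9.08, -24.51) mod 360° = 200.33°; distance = √((-9.08)² + (-24.51)²) = 26.142 mi.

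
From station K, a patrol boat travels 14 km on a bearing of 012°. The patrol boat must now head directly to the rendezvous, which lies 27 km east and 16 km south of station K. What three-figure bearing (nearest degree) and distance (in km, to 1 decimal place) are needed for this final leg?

141°, 38.2 km

Leg 1 (012°, 14 km): east 14 sin 12° = 2.91, north 14 cos 12° = 13.69
Current position: (2.91, 13.69). Target: (27, -16). Remaining: Δeast = 24.09, Δnorth = -29.69.
Bearing = atan2(24.09, -29.69) mod 360° = 140.95°; distance = √((24.09)² + (-29.69)²) = 38.236 km.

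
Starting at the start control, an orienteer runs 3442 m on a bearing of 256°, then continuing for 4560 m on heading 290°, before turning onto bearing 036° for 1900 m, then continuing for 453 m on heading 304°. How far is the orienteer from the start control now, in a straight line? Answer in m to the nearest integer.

Leg 1 (256°, 3442 m): east 3442 sin 256° = -3339.76, north 3442 cos 256° = -832.70
Leg 2 (290°, 4560 m): east 4560 sin 290° = -4285.00, north 4560 cos 290° = 1559.61
Leg 3 (036°, 1900 m): east 1900 sin 36° = 1116.79, north 1900 cos 36° = 1537.13
Leg 4 (304°, 453 m): east 453 sin 304° = -375.55, north 453 cos 304° = 253.31
Net: -6883.52 east, 2517.36 north. Distance = √((-6883.52)² + (2517.36)²) = 7329.389 m.

7329 m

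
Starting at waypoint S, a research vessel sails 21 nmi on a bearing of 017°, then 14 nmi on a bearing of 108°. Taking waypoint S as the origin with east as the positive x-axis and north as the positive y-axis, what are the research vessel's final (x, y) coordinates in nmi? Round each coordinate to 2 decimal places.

Leg 1 (017°, 21 nmi): east 21 sin 17° = 6.14, north 21 cos 17° = 20.08
Leg 2 (108°, 14 nmi): east 14 sin 108° = 13.31, north 14 cos 108° = -4.33
Summing: 19.45 nmi east, 15.76 nmi north → (19.45, 15.76).

(19.45, 15.76)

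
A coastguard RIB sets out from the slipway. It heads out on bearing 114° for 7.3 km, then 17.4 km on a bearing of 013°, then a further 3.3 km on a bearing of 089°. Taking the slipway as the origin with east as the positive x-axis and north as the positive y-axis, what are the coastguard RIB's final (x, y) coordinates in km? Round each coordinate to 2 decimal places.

(13.88, 14.04)

Leg 1 (114°, 7.3 km): east 7.3 sin 114° = 6.67, north 7.3 cos 114° = -2.97
Leg 2 (013°, 17.4 km): east 17.4 sin 13° = 3.91, north 17.4 cos 13° = 16.95
Leg 3 (089°, 3.3 km): east 3.3 sin 89° = 3.30, north 3.3 cos 89° = 0.06
Summing: 13.88 km east, 14.04 km north → (13.88, 14.04).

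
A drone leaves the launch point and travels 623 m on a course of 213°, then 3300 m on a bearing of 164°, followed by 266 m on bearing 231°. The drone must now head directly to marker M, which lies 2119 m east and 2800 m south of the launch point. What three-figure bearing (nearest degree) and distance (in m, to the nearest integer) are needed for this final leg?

059°, 2052 m

Leg 1 (213°, 623 m): east 623 sin 213° = -339.31, north 623 cos 213° = -522.49
Leg 2 (164°, 3300 m): east 3300 sin 164° = 909.60, north 3300 cos 164° = -3172.16
Leg 3 (231°, 266 m): east 266 sin 231° = -206.72, north 266 cos 231° = -167.40
Current position: (363.57, -3862.05). Target: (2119, -2800). Remaining: Δeast = 1755.43, Δnorth = 1062.05.
Bearing = atan2(1755.43, 1062.05) mod 360° = 58.83°; distance = √((1755.43)² + (1062.05)²) = 2051.703 m.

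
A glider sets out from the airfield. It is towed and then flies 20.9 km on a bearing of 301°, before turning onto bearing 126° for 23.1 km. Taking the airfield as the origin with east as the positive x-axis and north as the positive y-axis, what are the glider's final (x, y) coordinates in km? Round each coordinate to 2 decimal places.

(0.77, -2.81)

Leg 1 (301°, 20.9 km): east 20.9 sin 301° = -17.91, north 20.9 cos 301° = 10.76
Leg 2 (126°, 23.1 km): east 23.1 sin 126° = 18.69, north 23.1 cos 126° = -13.58
Summing: 0.77 km east, -2.81 km north → (0.77, -2.81).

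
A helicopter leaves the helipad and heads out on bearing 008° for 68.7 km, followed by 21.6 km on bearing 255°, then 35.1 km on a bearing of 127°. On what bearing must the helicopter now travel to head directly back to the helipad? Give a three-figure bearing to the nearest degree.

Leg 1 (008°, 68.7 km): east 68.7 sin 8° = 9.56, north 68.7 cos 8° = 68.03
Leg 2 (255°, 21.6 km): east 21.6 sin 255° = -20.86, north 21.6 cos 255° = -5.59
Leg 3 (127°, 35.1 km): east 35.1 sin 127° = 28.03, north 35.1 cos 127° = -21.12
Net displacement: 16.73 east, 41.32 north. Direction back to start is (-16.73, -41.32): bearing = atan2(-16.73, -41.32) mod 360° = 202.04° ≈ 202°.

202°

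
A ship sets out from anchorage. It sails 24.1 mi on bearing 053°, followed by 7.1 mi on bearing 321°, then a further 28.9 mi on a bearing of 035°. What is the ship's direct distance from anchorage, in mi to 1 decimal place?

Leg 1 (053°, 24.1 mi): east 24.1 sin 53° = 19.25, north 24.1 cos 53° = 14.50
Leg 2 (321°, 7.1 mi): east 7.1 sin 321° = -4.47, north 7.1 cos 321° = 5.52
Leg 3 (035°, 28.9 mi): east 28.9 sin 35° = 16.58, north 28.9 cos 35° = 23.67
Net: 31.36 east, 43.69 north. Distance = √((31.36)² + (43.69)²) = 53.781 mi.

53.8 mi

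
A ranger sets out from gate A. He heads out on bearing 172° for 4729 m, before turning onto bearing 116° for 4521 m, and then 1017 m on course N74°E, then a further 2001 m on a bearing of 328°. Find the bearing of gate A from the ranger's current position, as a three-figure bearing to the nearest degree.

315°

Leg 1 (172°, 4729 m): east 4729 sin 172° = 658.15, north 4729 cos 172° = -4682.98
Leg 2 (116°, 4521 m): east 4521 sin 116° = 4063.45, north 4521 cos 116° = -1981.88
Leg 3 (N74°E, 1017 m): east 1017 sin 74° = 977.60, north 1017 cos 74° = 280.32
Leg 4 (328°, 2001 m): east 2001 sin 328° = -1060.37, north 2001 cos 328° = 1696.94
Net displacement: 4638.83 east, -4687.59 north. Direction back to start is (-4638.83, 4687.59): bearing = atan2(-4638.83, 4687.59) mod 360° = 315.30° ≈ 315°.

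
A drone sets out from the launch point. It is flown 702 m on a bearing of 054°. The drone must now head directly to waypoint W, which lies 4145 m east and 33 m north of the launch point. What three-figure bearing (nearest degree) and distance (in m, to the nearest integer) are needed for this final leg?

096°, 3597 m

Leg 1 (054°, 702 m): east 702 sin 54° = 567.93, north 702 cos 54° = 412.63
Current position: (567.93, 412.63). Target: (4145, 33). Remaining: Δeast = 3577.07, Δnorth = -379.63.
Bearing = atan2(3577.07, -379.63) mod 360° = 96.06°; distance = √((3577.07)² + (-379.63)²) = 3597.158 m.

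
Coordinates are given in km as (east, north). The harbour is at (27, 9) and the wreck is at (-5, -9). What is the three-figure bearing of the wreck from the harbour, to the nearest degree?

Δeast = -5 − 27 = -32.00; Δnorth = -9 − 9 = -18.00.
Bearing = atan2(Δeast, Δnorth) mod 360° = 240.64° ≈ 241°.

241°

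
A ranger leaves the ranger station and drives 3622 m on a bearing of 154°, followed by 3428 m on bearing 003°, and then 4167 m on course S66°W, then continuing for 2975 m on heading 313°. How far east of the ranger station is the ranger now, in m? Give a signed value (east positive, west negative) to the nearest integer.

Leg 1 (154°, 3622 m): east 3622 sin 154° = 1587.78, north 3622 cos 154° = -3255.43
Leg 2 (003°, 3428 m): east 3428 sin 3° = 179.41, north 3428 cos 3° = 3423.30
Leg 3 (S66°W, 4167 m): east 4167 sin 246° = -3806.74, north 4167 cos 246° = -1694.87
Leg 4 (313°, 2975 m): east 2975 sin 313° = -2175.78, north 2975 cos 313° = 2028.95
Net east component: -4215.33 m.

-4215 m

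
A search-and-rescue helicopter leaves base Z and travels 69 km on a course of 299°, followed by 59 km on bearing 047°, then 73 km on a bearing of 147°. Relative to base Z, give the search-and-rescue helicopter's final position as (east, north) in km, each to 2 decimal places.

(22.56, 12.47)

Leg 1 (299°, 69 km): east 69 sin 299° = -60.35, north 69 cos 299° = 33.45
Leg 2 (047°, 59 km): east 59 sin 47° = 43.15, north 59 cos 47° = 40.24
Leg 3 (147°, 73 km): east 73 sin 147° = 39.76, north 73 cos 147° = -61.22
Summing: 22.56 km east, 12.47 km north → (22.56, 12.47).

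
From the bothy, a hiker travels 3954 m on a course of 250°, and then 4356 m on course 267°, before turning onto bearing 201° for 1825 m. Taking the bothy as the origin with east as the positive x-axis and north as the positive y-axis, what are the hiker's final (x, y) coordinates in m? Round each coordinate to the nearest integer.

(-8720, -3284)

Leg 1 (250°, 3954 m): east 3954 sin 250° = -3715.54, north 3954 cos 250° = -1352.35
Leg 2 (267°, 4356 m): east 4356 sin 267° = -4350.03, north 4356 cos 267° = -227.98
Leg 3 (201°, 1825 m): east 1825 sin 201° = -654.02, north 1825 cos 201° = -1703.78
Summing: -8719.60 m east, -3284.11 m north → (-8720, -3284).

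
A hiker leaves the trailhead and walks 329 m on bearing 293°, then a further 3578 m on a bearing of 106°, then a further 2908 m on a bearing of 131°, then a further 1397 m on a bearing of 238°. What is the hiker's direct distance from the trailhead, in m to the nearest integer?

5430 m

Leg 1 (293°, 329 m): east 329 sin 293° = -302.85, north 329 cos 293° = 128.55
Leg 2 (106°, 3578 m): east 3578 sin 106° = 3439.39, north 3578 cos 106° = -986.23
Leg 3 (131°, 2908 m): east 2908 sin 131° = 2194.70, north 2908 cos 131° = -1907.82
Leg 4 (238°, 1397 m): east 1397 sin 238° = -1184.72, north 1397 cos 238° = -740.30
Net: 4146.52 east, -3505.80 north. Distance = √((4146.52)² + (-3505.80)²) = 5429.940 m.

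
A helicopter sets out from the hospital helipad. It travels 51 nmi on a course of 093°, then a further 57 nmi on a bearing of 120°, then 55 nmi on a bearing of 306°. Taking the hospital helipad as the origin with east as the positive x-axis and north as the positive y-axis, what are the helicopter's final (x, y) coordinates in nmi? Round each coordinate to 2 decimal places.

Leg 1 (093°, 51 nmi): east 51 sin 93° = 50.93, north 51 cos 93° = -2.67
Leg 2 (120°, 57 nmi): east 57 sin 120° = 49.36, north 57 cos 120° = -28.50
Leg 3 (306°, 55 nmi): east 55 sin 306° = -44.50, north 55 cos 306° = 32.33
Summing: 55.80 nmi east, 1.16 nmi north → (55.80, 1.16).

(55.80, 1.16)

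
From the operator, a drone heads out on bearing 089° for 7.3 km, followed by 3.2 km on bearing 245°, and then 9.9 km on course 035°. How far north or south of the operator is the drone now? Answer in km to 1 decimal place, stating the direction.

Leg 1 (089°, 7.3 km): east 7.3 sin 89° = 7.30, north 7.3 cos 89° = 0.13
Leg 2 (245°, 3.2 km): east 3.2 sin 245° = -2.90, north 3.2 cos 245° = -1.35
Leg 3 (035°, 9.9 km): east 9.9 sin 35° = 5.68, north 9.9 cos 35° = 8.11
Net north component: 6.88 km.

6.9 km north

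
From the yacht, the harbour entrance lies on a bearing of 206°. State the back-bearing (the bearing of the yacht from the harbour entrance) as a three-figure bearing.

Back-bearing = 206° − 180° = 026°.

026°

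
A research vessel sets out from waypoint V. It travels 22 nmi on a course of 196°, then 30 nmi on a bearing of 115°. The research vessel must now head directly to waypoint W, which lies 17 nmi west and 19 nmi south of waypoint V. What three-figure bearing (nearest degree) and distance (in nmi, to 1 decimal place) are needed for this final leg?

291°, 40.9 nmi

Leg 1 (196°, 22 nmi): east 22 sin 196° = -6.06, north 22 cos 196° = -21.15
Leg 2 (115°, 30 nmi): east 30 sin 115° = 27.19, north 30 cos 115° = -12.68
Current position: (21.13, -33.83). Target: (-17, -19). Remaining: Δeast = -38.13, Δnorth = 14.83.
Bearing = atan2(-38.13, 14.83) mod 360° = 291.25°; distance = √((-38.13)² + (14.83)²) = 40.907 nmi.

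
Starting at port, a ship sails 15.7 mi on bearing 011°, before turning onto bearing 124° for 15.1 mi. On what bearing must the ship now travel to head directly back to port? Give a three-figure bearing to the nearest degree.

Leg 1 (011°, 15.7 mi): east 15.7 sin 11° = 3.00, north 15.7 cos 11° = 15.41
Leg 2 (124°, 15.1 mi): east 15.1 sin 124° = 12.52, north 15.1 cos 124° = -8.44
Net displacement: 15.51 east, 6.97 north. Direction back to start is (-15.51, -6.97): bearing = atan2(-15.51, -6.97) mod 360° = 245.81° ≈ 246°.

246°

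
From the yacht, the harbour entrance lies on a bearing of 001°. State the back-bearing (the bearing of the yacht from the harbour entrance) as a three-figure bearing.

181°

Back-bearing = 001° + 180° = 181°.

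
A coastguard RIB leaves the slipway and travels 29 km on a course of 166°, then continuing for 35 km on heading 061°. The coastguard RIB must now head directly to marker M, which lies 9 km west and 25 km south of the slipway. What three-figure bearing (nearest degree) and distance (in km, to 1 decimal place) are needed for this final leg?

Leg 1 (166°, 29 km): east 29 sin 166° = 7.02, north 29 cos 166° = -28.14
Leg 2 (061°, 35 km): east 35 sin 61° = 30.61, north 35 cos 61° = 16.97
Current position: (37.63, -11.17). Target: (-9, -25). Remaining: Δeast = -46.63, Δnorth = -13.83.
Bearing = atan2(-46.63, -13.83) mod 360° = 253.48°; distance = √((-46.63)² + (-13.83)²) = 48.635 km.

253°, 48.6 km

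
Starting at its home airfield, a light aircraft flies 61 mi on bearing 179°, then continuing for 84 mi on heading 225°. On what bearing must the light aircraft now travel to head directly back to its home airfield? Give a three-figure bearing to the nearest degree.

Leg 1 (179°, 61 mi): east 61 sin 179° = 1.06, north 61 cos 179° = -60.99
Leg 2 (225°, 84 mi): east 84 sin 225° = -59.40, north 84 cos 225° = -59.40
Net displacement: -58.33 east, -120.39 north. Direction back to start is (58.33, 120.39): bearing = atan2(58.33, 120.39) mod 360° = 25.85° ≈ 026°.

026°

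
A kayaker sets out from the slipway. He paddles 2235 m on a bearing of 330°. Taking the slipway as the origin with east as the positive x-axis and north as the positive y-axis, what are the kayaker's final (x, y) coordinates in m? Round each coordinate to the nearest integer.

Leg 1 (330°, 2235 m): east 2235 sin 330° = -1117.50, north 2235 cos 330° = 1935.57
Summing: -1117.50 m east, 1935.57 m north → (-1118, 1936).

(-1118, 1936)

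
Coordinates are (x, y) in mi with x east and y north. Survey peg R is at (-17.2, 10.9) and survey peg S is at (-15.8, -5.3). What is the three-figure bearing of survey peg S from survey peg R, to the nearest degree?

175°

Δeast = -15.8 − -17.2 = 1.40; Δnorth = -5.3 − 10.9 = -16.20.
Bearing = atan2(Δeast, Δnorth) mod 360° = 175.06° ≈ 175°.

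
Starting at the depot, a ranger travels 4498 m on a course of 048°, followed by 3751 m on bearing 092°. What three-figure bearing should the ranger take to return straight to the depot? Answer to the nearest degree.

248°

Leg 1 (048°, 4498 m): east 4498 sin 48° = 3342.67, north 4498 cos 48° = 3009.75
Leg 2 (092°, 3751 m): east 3751 sin 92° = 3748.71, north 3751 cos 92° = -130.91
Net displacement: 7091.38 east, 2878.84 north. Direction back to start is (-7091.38, -2878.84): bearing = atan2(-7091.38, -2878.84) mod 360° = 247.90° ≈ 248°.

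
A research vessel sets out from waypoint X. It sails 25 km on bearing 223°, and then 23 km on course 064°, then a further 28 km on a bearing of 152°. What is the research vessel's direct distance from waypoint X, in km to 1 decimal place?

Leg 1 (223°, 25 km): east 25 sin 223° = -17.05, north 25 cos 223° = -18.28
Leg 2 (064°, 23 km): east 23 sin 64° = 20.67, north 23 cos 64° = 10.08
Leg 3 (152°, 28 km): east 28 sin 152° = 13.15, north 28 cos 152° = -24.72
Net: 16.77 east, -32.92 north. Distance = √((16.77)² + (-32.92)²) = 36.948 km.

36.9 km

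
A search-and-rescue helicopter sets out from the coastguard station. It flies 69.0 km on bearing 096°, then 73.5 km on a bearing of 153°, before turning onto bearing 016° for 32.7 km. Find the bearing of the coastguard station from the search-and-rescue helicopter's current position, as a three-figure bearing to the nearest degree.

290°

Leg 1 (096°, 69.0 km): east 69.0 sin 96° = 68.62, north 69.0 cos 96° = -7.21
Leg 2 (153°, 73.5 km): east 73.5 sin 153° = 33.37, north 73.5 cos 153° = -65.49
Leg 3 (016°, 32.7 km): east 32.7 sin 16° = 9.01, north 32.7 cos 16° = 31.43
Net displacement: 111.00 east, -41.27 north. Direction back to start is (-111.00, 41.27): bearing = atan2(-111.00, 41.27) mod 360° = 290.39° ≈ 290°.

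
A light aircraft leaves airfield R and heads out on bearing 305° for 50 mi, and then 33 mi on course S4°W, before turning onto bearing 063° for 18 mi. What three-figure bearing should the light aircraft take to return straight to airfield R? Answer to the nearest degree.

Leg 1 (305°, 50 mi): east 50 sin 305° = -40.96, north 50 cos 305° = 28.68
Leg 2 (S4°W, 33 mi): east 33 sin 184° = -2.30, north 33 cos 184° = -32.92
Leg 3 (063°, 18 mi): east 18 sin 63° = 16.04, north 18 cos 63° = 8.17
Net displacement: -27.22 east, 3.93 north. Direction back to start is (27.22, -3.93): bearing = atan2(27.22, -3.93) mod 360° = 98.22° ≈ 098°.

098°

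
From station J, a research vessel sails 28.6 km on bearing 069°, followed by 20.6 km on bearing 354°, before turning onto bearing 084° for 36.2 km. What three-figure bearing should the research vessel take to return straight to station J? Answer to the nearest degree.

240°

Leg 1 (069°, 28.6 km): east 28.6 sin 69° = 26.70, north 28.6 cos 69° = 10.25
Leg 2 (354°, 20.6 km): east 20.6 sin 354° = -2.15, north 20.6 cos 354° = 20.49
Leg 3 (084°, 36.2 km): east 36.2 sin 84° = 36.00, north 36.2 cos 84° = 3.78
Net displacement: 60.55 east, 34.52 north. Direction back to start is (-60.55, -34.52): bearing = atan2(-60.55, -34.52) mod 360° = 240.31° ≈ 240°.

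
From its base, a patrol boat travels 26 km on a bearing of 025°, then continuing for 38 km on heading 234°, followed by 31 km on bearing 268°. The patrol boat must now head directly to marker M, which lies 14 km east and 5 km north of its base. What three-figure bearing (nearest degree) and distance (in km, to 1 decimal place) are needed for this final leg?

Leg 1 (025°, 26 km): east 26 sin 25° = 10.99, north 26 cos 25° = 23.56
Leg 2 (234°, 38 km): east 38 sin 234° = -30.74, north 38 cos 234° = -22.34
Leg 3 (268°, 31 km): east 31 sin 268° = -30.98, north 31 cos 268° = -1.08
Current position: (-50.74, 0.15). Target: (14, 5). Remaining: Δeast = 64.74, Δnorth = 4.85.
Bearing = atan2(64.74, 4.85) mod 360° = 85.71°; distance = √((64.74)² + (4.85)²) = 64.917 km.

086°, 64.9 km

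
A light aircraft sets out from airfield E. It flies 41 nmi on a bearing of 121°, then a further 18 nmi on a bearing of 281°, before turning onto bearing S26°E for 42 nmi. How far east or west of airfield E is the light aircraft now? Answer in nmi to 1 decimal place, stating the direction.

35.9 nmi east

Leg 1 (121°, 41 nmi): east 41 sin 121° = 35.14, north 41 cos 121° = -21.12
Leg 2 (281°, 18 nmi): east 18 sin 281° = -17.67, north 18 cos 281° = 3.43
Leg 3 (S26°E, 42 nmi): east 42 sin 154° = 18.41, north 42 cos 154° = -37.75
Net east component: 35.89 nmi.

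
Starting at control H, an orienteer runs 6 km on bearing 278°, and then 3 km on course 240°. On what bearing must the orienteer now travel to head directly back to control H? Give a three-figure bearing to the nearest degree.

Leg 1 (278°, 6 km): east 6 sin 278° = -5.94, north 6 cos 278° = 0.84
Leg 2 (240°, 3 km): east 3 sin 240° = -2.60, north 3 cos 240° = -1.50
Net displacement: -8.54 east, -0.66 north. Direction back to start is (8.54, 0.66): bearing = atan2(8.54, 0.66) mod 360° = 85.55° ≈ 086°.

086°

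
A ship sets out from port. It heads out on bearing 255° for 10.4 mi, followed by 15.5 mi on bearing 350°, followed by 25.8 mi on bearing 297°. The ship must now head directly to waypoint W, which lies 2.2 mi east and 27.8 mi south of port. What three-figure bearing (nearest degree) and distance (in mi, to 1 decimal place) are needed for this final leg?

Leg 1 (255°, 10.4 mi): east 10.4 sin 255° = -10.05, north 10.4 cos 255° = -2.69
Leg 2 (350°, 15.5 mi): east 15.5 sin 350° = -2.69, north 15.5 cos 350° = 15.26
Leg 3 (297°, 25.8 mi): east 25.8 sin 297° = -22.99, north 25.8 cos 297° = 11.71
Current position: (-35.73, 24.29). Target: (2.2, -27.8). Remaining: Δeast = 37.93, Δnorth = -52.09.
Bearing = atan2(37.93, -52.09) mod 360° = 143.94°; distance = √((37.93)² + (-52.09)²) = 64.430 mi.

144°, 64.4 mi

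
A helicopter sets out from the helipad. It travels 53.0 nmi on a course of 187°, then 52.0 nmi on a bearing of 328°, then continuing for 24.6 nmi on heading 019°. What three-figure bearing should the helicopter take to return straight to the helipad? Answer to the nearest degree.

120°

Leg 1 (187°, 53.0 nmi): east 53.0 sin 187° = -6.46, north 53.0 cos 187° = -52.60
Leg 2 (328°, 52.0 nmi): east 52.0 sin 328° = -27.56, north 52.0 cos 328° = 44.10
Leg 3 (019°, 24.6 nmi): east 24.6 sin 19° = 8.01, north 24.6 cos 19° = 23.26
Net displacement: -26.01 east, 14.75 north. Direction back to start is (26.01, -14.75): bearing = atan2(26.01, -14.75) mod 360° = 119.57° ≈ 120°.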